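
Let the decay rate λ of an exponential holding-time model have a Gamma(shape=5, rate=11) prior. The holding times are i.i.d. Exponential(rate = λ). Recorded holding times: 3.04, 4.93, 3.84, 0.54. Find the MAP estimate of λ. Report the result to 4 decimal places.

λ̂_MAP = 0.3426

The Exponential(rate=λ) likelihood is ∝ λ^n e^(−λΣtᵢ). Here n = 4 and Σtᵢ = 3.04 + 4.93 + 3.84 + 0.54 = 12.35.
Posterior ∝ λ^4e^(−11λ) · λ^4e^(−12.35λ) = λ^8e^(−23.35λ), i.e. Gamma(9, 23.35).
Mode = (a−1)/b = 8/23.35 ≈ 0.3426.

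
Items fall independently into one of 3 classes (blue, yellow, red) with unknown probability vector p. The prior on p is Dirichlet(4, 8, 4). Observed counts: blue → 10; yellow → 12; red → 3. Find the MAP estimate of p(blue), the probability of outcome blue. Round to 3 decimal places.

The posterior is Dirichlet(αᵢ + nᵢ) = Dirichlet(14, 20, 7).
For a Dirichlet(a₁,…,a_K) with all aᵢ > 1, the mode has j-th component (aⱼ − 1)/(Σaᵢ − K).
Here Σaᵢ = 41 and K = 3, so p(blue) = (14 − 1)/(41 − 3) = 13/38 ≈ 0.342.

MAP estimate of p(blue) = 0.342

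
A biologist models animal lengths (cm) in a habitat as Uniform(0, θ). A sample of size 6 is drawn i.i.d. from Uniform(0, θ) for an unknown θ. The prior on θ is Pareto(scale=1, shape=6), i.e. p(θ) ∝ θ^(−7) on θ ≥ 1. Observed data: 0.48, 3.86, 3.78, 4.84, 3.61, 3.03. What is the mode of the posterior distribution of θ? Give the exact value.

The Uniform(0, θ) likelihood is θ^(−n) for θ ≥ max(xᵢ), zero otherwise. Here max(xᵢ) = 4.84.
Posterior ∝ θ^(−7) · θ^(−6) = θ^(−13) on θ ≥ max(1, 4.84) = 4.84.
This density is strictly decreasing in θ, so the posterior mode lies at the lower boundary of the support.

θ̂_MAP = 4.84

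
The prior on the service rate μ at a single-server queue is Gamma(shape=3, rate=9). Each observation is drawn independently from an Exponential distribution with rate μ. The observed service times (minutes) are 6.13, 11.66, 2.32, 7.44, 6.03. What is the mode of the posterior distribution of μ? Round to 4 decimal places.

The Exponential(rate=μ) likelihood is ∝ μ^n e^(−μΣtᵢ). Here n = 5 and Σtᵢ = 6.13 + 11.66 + 2.32 + 7.44 + 6.03 = 33.58.
Posterior ∝ μ^2e^(−9μ) · μ^5e^(−33.58μ) = μ^7e^(−42.58μ), i.e. Gamma(8, 42.58).
Mode = (a−1)/b = 7/42.58 ≈ 0.1644.

μ̂_MAP = 0.1644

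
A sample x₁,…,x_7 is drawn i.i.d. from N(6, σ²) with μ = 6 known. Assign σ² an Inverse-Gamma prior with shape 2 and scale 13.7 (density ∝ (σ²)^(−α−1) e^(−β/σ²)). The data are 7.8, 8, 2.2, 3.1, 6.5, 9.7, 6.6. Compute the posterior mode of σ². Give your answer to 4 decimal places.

σ̂²_MAP = 5.5223

Sum of squared deviations about the known mean: SS = (7.8−6)² + (8−6)² + (2.2−6)² + (3.1−6)² + (6.5−6)² + (9.7−6)² + (6.6−6)² = 44.39.
The Normal likelihood contributes (σ²)^(−n/2) exp(−SS/(2σ²)), so the posterior is Inverse-Gamma(α + n/2, β + SS/2) = Inverse-Gamma(5.5, 35.895).
The mode of Inverse-Gamma(a, b) is b/(a+1) = 35.895/6.5 ≈ 5.5223.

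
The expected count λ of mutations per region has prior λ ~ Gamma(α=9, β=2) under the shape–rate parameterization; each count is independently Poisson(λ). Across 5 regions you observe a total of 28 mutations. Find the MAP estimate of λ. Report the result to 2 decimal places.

Σxᵢ = 28, n = 5.
Posterior ∝ λ^8e^(−2λ) · λ^28e^(−5λ) = λ^36e^(−7λ), i.e. Gamma(shape=37, rate=7).
The mode of a Gamma(a, b) with a ≥ 1 (shape–rate) is (a−1)/b = 36/7 ≈ 5.14.

λ̂_MAP = 5.14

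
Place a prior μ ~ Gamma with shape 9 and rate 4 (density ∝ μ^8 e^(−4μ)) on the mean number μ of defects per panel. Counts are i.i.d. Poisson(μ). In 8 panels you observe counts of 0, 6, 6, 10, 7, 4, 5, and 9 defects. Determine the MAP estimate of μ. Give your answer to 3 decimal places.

Σxᵢ = 0+6+6+10+7+4+5+9 = 47, with n = 8.
Posterior ∝ μ^8e^(−4μ) · μ^47e^(−8μ) = μ^55e^(−12μ), i.e. Gamma(shape=56, rate=12).
The mode of a Gamma(a, b) with a ≥ 1 (shape–rate) is (a−1)/b = 55/12 ≈ 4.583.

μ̂_MAP = 4.583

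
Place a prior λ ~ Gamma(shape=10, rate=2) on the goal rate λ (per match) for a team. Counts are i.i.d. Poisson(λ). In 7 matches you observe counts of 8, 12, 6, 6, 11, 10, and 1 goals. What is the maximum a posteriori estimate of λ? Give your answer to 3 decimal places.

Σxᵢ = 8+12+6+6+11+10+1 = 54, with n = 7.
Posterior ∝ λ^9e^(−2λ) · λ^54e^(−7λ) = λ^63e^(−9λ), i.e. Gamma(shape=64, rate=9).
The mode of a Gamma(a, b) with a ≥ 1 (shape–rate) is (a−1)/b = 63/9 ≈ 7.000.

λ̂_MAP = 7.000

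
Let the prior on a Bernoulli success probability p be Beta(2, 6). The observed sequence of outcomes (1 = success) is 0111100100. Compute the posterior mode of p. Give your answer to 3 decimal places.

p̂_MAP = 0.375

Prior: Beta(2, 6).
Data: 5 successes in 10 trials (from the sequence). The binomial likelihood contributes p^5(1−p)^5, so the posterior is Beta(2+5, 6+5) = Beta(7, 11).
For Beta(a, b) with a, b > 1 the mode is (a−1)/(a+b−2) = 6/16 ≈ 0.375.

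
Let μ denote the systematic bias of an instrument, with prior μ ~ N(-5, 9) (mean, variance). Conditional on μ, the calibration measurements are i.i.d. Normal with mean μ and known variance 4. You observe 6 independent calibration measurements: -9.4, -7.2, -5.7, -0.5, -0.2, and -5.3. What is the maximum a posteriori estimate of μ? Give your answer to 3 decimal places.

n = 6; x̄ = ((-9.4) + (-7.2) + (-5.7) + (-0.5) + (-0.2) + (-5.3))/6 = -28.3/6 = -283/60 ≈ -4.7167.
For a Normal prior and Normal likelihood with known variance, the posterior is Normal; its mode equals its mean, the precision-weighted average.
Prior precision 1/σ₀² = 1/9; data precision n/σ² = 6/4 = 1.5.
μ̂ = ((1/9)·(-5) + 1.5·(-283/60)) / (1/9 + 1.5) = (-2747/360)/(29/18) = -2747/580 ≈ -4.736.

μ̂_MAP = -4.736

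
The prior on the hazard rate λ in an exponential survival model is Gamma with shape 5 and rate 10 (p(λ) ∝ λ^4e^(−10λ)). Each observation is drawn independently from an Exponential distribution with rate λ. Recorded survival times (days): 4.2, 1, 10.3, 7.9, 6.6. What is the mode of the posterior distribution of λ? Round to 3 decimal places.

λ̂_MAP = 0.225

The Exponential(rate=λ) likelihood is ∝ λ^n e^(−λΣtᵢ). Here n = 5 and Σtᵢ = 4.2 + 1 + 10.3 + 7.9 + 6.6 = 30.
Posterior ∝ λ^4e^(−10λ) · λ^5e^(−30λ) = λ^9e^(−40λ), i.e. Gamma(10, 40).
Mode = (a−1)/b = 9/40 ≈ 0.225.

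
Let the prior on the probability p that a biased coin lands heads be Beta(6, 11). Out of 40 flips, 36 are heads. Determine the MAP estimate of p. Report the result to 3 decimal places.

p̂_MAP = 0.745

Prior: Beta(6, 11).
Data: 36 successes in 40 trials. The binomial likelihood contributes p^36(1−p)^4, so the posterior is Beta(6+36, 11+4) = Beta(42, 15).
For Beta(a, b) with a, b > 1 the mode is (a−1)/(a+b−2) = 41/55 ≈ 0.745.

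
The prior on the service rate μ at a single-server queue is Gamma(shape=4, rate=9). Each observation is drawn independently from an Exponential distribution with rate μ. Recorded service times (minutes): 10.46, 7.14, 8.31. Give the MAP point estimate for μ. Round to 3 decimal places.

The Exponential(rate=μ) likelihood is ∝ μ^n e^(−μΣtᵢ). Here n = 3 and Σtᵢ = 10.46 + 7.14 + 8.31 = 25.91.
Posterior ∝ μ^3e^(−9μ) · μ^3e^(−25.91μ) = μ^6e^(−34.91μ), i.e. Gamma(7, 34.91).
Mode = (a−1)/b = 6/34.91 ≈ 0.172.

μ̂_MAP = 0.172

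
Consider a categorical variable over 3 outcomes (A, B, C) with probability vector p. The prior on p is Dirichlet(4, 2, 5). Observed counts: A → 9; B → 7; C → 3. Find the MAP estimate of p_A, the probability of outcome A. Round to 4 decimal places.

The posterior is Dirichlet(αᵢ + nᵢ) = Dirichlet(13, 9, 8).
For a Dirichlet(a₁,…,a_K) with all aᵢ > 1, the mode has j-th component (aⱼ − 1)/(Σaᵢ − K).
Here Σaᵢ = 30 and K = 3, so p_A = (13 − 1)/(30 − 3) = 12/27 ≈ 0.4444.

MAP estimate of p_A = 0.4444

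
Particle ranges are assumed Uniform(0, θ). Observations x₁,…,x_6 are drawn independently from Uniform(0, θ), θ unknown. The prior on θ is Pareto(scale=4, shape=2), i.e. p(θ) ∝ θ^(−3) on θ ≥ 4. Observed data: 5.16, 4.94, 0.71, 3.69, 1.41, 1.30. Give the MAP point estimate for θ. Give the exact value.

The Uniform(0, θ) likelihood is θ^(−n) for θ ≥ max(xᵢ), zero otherwise. Here max(xᵢ) = 5.16.
Posterior ∝ θ^(−3) · θ^(−6) = θ^(−9) on θ ≥ max(4, 5.16) = 5.16.
This density is strictly decreasing in θ, so the posterior mode lies at the lower boundary of the support.

θ̂_MAP = 5.16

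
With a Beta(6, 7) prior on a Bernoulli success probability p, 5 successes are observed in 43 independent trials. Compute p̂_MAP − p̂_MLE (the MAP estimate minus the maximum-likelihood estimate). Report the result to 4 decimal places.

MAP − MLE = 0.0689

Posterior is Beta(11, 45); MAP = (11−1)/(56−2) = 10/54 ≈ 0.18519.
MLE ignores the prior: p̂_MLE = k/n = 5/43 ≈ 0.11628.
Difference = 10/54 − 5/43 = 80/1161 ≈ 0.0689.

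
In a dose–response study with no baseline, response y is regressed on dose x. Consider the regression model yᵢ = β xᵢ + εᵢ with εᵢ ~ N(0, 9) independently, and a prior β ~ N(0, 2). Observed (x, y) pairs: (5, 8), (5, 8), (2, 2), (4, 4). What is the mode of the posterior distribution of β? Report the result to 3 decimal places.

log p(β | y) = −Σ(yᵢ − βxᵢ)²/(2·9) − β²/(2·2) + const.
Setting the derivative to zero: Σxᵢ(yᵢ − βxᵢ)/9 − β/2 = 0, so β = Σxᵢyᵢ / (Σxᵢ² + σ²/τ²).
Σxᵢyᵢ = 5·8 + 5·8 + 2·2 + 4·4 = 100; Σxᵢ² = 70; σ²/τ² = 4.5.
β̂_MAP = 100 / (70 + 4.5) = 100/74.5 ≈ 1.342.

β̂_MAP = 1.342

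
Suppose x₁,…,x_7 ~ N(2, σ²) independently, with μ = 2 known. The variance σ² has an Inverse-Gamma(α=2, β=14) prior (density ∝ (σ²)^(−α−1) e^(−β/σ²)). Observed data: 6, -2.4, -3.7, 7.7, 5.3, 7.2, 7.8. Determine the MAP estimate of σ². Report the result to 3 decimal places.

Sum of squared deviations about the known mean: SS = (6−2)² + (-2.4−2)² + (-3.7−2)² + (7.7−2)² + (5.3−2)² + (7.2−2)² + (7.8−2)² = 171.91.
The Normal likelihood contributes (σ²)^(−n/2) exp(−SS/(2σ²)), so the posterior is Inverse-Gamma(α + n/2, β + SS/2) = Inverse-Gamma(5.5, 99.955).
The mode of Inverse-Gamma(a, b) is b/(a+1) = 99.955/6.5 ≈ 15.378.

σ̂²_MAP = 15.378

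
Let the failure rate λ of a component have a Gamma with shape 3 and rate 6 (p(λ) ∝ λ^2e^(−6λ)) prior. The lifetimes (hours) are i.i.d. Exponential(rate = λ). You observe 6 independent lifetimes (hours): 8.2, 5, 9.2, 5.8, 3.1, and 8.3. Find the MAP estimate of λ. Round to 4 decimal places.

The Exponential(rate=λ) likelihood is ∝ λ^n e^(−λΣtᵢ). Here n = 6 and Σtᵢ = 8.2 + 5 + 9.2 + 5.8 + 3.1 + 8.3 = 39.6.
Posterior ∝ λ^2e^(−6λ) · λ^6e^(−39.6λ) = λ^8e^(−45.6λ), i.e. Gamma(9, 45.6).
Mode = (a−1)/b = 8/45.6 ≈ 0.1754.

λ̂_MAP = 0.1754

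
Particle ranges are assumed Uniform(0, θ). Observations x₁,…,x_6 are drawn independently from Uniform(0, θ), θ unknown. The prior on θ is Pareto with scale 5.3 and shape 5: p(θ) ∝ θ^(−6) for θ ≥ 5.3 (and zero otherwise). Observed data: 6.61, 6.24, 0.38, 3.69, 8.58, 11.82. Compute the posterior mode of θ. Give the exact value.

θ̂_MAP = 11.82

The Uniform(0, θ) likelihood is θ^(−n) for θ ≥ max(xᵢ), zero otherwise. Here max(xᵢ) = 11.82.
Posterior ∝ θ^(−6) · θ^(−6) = θ^(−12) on θ ≥ max(5.3, 11.82) = 11.82.
This density is strictly decreasing in θ, so the posterior mode lies at the lower boundary of the support.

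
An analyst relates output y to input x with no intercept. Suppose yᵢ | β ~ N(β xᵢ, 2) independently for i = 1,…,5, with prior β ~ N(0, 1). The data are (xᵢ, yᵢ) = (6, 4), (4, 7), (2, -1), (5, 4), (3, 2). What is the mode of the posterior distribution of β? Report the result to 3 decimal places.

β̂_MAP = 0.826

log p(β | y) = −Σ(yᵢ − βxᵢ)²/(2·2) − β²/(2·1) + const.
Setting the derivative to zero: Σxᵢ(yᵢ − βxᵢ)/2 − β/1 = 0, so β = Σxᵢyᵢ / (Σxᵢ² + σ²/τ²).
Σxᵢyᵢ = 6·4 + 4·7 + 2·(-1) + 5·4 + 3·2 = 76; Σxᵢ² = 90; σ²/τ² = 2.
β̂_MAP = 76 / (90 + 2) = 76/92 ≈ 0.826.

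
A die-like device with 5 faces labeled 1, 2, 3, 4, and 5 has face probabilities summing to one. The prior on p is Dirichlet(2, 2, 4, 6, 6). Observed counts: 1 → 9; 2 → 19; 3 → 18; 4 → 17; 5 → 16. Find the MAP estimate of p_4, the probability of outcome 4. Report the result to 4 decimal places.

MAP estimate: 0.2340

The posterior is Dirichlet(αᵢ + nᵢ) = Dirichlet(11, 21, 22, 23, 22).
For a Dirichlet(a₁,…,a_K) with all aᵢ > 1, the mode has j-th component (aⱼ − 1)/(Σaᵢ − K).
Here Σaᵢ = 99 and K = 5, so p_4 = (23 − 1)/(99 − 5) = 22/94 ≈ 0.2340.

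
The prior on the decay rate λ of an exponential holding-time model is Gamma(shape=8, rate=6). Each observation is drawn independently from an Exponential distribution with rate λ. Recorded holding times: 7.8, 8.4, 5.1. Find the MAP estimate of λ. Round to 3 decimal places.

The Exponential(rate=λ) likelihood is ∝ λ^n e^(−λΣtᵢ). Here n = 3 and Σtᵢ = 7.8 + 8.4 + 5.1 = 21.3.
Posterior ∝ λ^7e^(−6λ) · λ^3e^(−21.3λ) = λ^10e^(−27.3λ), i.e. Gamma(11, 27.3).
Mode = (a−1)/b = 10/27.3 ≈ 0.366.

λ̂_MAP = 0.366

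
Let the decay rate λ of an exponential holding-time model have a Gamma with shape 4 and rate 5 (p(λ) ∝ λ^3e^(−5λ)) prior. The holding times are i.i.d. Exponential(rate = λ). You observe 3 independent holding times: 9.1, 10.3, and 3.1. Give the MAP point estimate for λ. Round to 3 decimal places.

The Exponential(rate=λ) likelihood is ∝ λ^n e^(−λΣtᵢ). Here n = 3 and Σtᵢ = 9.1 + 10.3 + 3.1 = 22.5.
Posterior ∝ λ^3e^(−5λ) · λ^3e^(−22.5λ) = λ^6e^(−27.5λ), i.e. Gamma(7, 27.5).
Mode = (a−1)/b = 6/27.5 ≈ 0.218.

λ̂_MAP = 0.218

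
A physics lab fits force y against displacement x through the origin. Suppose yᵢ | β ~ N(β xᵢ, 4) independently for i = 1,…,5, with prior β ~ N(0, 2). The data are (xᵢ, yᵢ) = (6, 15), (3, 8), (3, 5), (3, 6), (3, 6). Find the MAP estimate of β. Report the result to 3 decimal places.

log p(β | y) = −Σ(yᵢ − βxᵢ)²/(2·4) − β²/(2·2) + const.
Setting the derivative to zero: Σxᵢ(yᵢ − βxᵢ)/4 − β/2 = 0, so β = Σxᵢyᵢ / (Σxᵢ² + σ²/τ²).
Σxᵢyᵢ = 6·15 + 3·8 + 3·5 + 3·6 + 3·6 = 165; Σxᵢ² = 72; σ²/τ² = 2.
β̂_MAP = 165 / (72 + 2) = 165/74 ≈ 2.230.

β̂_MAP = 2.230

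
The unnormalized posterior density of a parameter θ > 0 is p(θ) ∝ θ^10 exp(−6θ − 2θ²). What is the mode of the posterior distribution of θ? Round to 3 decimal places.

θ̂_MAP = 1.000

ℓ'(θ) = 10/θ − 6 − 4θ. Setting this to zero and multiplying by θ: 4θ² + 6θ − 10 = 0.
θ = (−6 + √(6² + 4·4·10)) / (2·4) = (−6 + √196) / 8 = (−6 + 14)/8 = 1.
ℓ''(θ) = −10/θ² − 4 < 0, confirming a maximum.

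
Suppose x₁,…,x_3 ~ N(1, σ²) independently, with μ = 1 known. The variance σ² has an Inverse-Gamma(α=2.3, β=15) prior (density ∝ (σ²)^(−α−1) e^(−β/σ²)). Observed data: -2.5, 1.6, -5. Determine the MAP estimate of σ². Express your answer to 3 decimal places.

σ̂²_MAP = 8.189

Sum of squared deviations about the known mean: SS = (-2.5−1)² + (1.6−1)² + (-5−1)² = 48.61.
The Normal likelihood contributes (σ²)^(−n/2) exp(−SS/(2σ²)), so the posterior is Inverse-Gamma(α + n/2, β + SS/2) = Inverse-Gamma(3.8, 39.305).
The mode of Inverse-Gamma(a, b) is b/(a+1) = 39.305/4.8 ≈ 8.189.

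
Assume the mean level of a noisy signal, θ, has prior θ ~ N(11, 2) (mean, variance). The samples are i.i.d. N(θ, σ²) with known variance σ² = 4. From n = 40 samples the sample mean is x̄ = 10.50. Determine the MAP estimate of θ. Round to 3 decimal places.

n = 40, x̄ = 10.50.
For a Normal prior and Normal likelihood with known variance, the posterior is Normal; its mode equals its mean, the precision-weighted average.
Prior precision 1/σ₀² = 1/2 = 0.5; data precision n/σ² = 40/4 = 10.
θ̂ = (0.5·11 + 10·10.5) / (0.5 + 10) = 110.5/10.5 = 221/21 ≈ 10.524.

θ̂_MAP = 10.524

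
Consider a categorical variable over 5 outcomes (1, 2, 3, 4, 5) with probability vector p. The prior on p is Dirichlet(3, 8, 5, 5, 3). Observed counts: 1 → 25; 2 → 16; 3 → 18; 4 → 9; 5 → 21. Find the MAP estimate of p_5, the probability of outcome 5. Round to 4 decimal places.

MAP estimate: 0.2130

The posterior is Dirichlet(αᵢ + nᵢ) = Dirichlet(28, 24, 23, 14, 24).
For a Dirichlet(a₁,…,a_K) with all aᵢ > 1, the mode has j-th component (aⱼ − 1)/(Σaᵢ − K).
Here Σaᵢ = 113 and K = 5, so p_5 = (24 − 1)/(113 − 5) = 23/108 ≈ 0.2130.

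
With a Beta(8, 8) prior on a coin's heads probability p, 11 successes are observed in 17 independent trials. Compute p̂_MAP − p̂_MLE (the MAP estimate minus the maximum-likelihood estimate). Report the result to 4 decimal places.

Posterior is Beta(19, 14); MAP = (19−1)/(33−2) = 18/31 ≈ 0.58065.
MLE ignores the prior: p̂_MLE = k/n = 11/17 ≈ 0.64706.
Difference = 18/31 − 11/17 = -35/527 ≈ -0.0664.

MAP − MLE = -0.0664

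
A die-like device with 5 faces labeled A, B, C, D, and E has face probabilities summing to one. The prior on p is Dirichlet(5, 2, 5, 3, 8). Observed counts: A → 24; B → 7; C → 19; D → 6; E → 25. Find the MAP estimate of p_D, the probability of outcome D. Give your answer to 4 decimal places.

MAP estimate of p_D = 0.0808

The posterior is Dirichlet(αᵢ + nᵢ) = Dirichlet(29, 9, 24, 9, 33).
For a Dirichlet(a₁,…,a_K) with all aᵢ > 1, the mode has j-th component (aⱼ − 1)/(Σaᵢ − K).
Here Σaᵢ = 104 and K = 5, so p_D = (9 − 1)/(104 − 5) = 8/99 ≈ 0.0808.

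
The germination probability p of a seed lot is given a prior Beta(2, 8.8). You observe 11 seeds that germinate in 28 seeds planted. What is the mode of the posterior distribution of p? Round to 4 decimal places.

p̂_MAP = 0.3261

Prior: Beta(2, 8.8).
Data: 11 successes in 28 trials. The binomial likelihood contributes p^11(1−p)^17, so the posterior is Beta(2+11, 8.8+17) = Beta(13, 25.8).
For Beta(a, b) with a, b > 1 the mode is (a−1)/(a+b−2) = 12/36.8 ≈ 0.3261.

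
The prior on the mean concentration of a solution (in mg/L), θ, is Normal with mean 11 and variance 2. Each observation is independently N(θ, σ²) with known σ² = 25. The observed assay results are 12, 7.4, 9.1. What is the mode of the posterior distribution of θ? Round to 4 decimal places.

n = 3; x̄ = (12 + 7.4 + 9.1)/3 = 28.5/3 = 9.5.
For a Normal prior and Normal likelihood with known variance, the posterior is Normal; its mode equals its mean, the precision-weighted average.
Prior precision 1/σ₀² = 1/2 = 0.5; data precision n/σ² = 3/25 = 0.12.
θ̂ = (0.5·11 + 0.12·9.5) / (0.5 + 0.12) = 6.64/0.62 = 332/31 ≈ 10.7097.

θ̂_MAP = 10.7097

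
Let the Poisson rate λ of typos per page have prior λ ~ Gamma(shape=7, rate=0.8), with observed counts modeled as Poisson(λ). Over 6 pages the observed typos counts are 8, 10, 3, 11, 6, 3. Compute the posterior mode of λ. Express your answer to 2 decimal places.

Σxᵢ = 8+10+3+11+6+3 = 41, with n = 6.
Posterior ∝ λ^6e^(−0.8λ) · λ^41e^(−6λ) = λ^47e^(−6.8λ), i.e. Gamma(shape=48, rate=6.8).
The mode of a Gamma(a, b) with a ≥ 1 (shape–rate) is (a−1)/b = 47/6.8 ≈ 6.91.

λ̂_MAP = 6.91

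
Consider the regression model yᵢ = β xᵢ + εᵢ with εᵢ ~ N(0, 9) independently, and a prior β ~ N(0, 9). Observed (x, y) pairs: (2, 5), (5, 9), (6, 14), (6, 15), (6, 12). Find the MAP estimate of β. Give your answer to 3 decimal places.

log p(β | y) = −Σ(yᵢ − βxᵢ)²/(2·9) − β²/(2·9) + const.
Setting the derivative to zero: Σxᵢ(yᵢ − βxᵢ)/9 − β/9 = 0, so β = Σxᵢyᵢ / (Σxᵢ² + σ²/τ²).
Σxᵢyᵢ = 2·5 + 5·9 + 6·14 + 6·15 + 6·12 = 301; Σxᵢ² = 137; σ²/τ² = 1.
β̂_MAP = 301 / (137 + 1) = 301/138 ≈ 2.181.

β̂_MAP = 2.181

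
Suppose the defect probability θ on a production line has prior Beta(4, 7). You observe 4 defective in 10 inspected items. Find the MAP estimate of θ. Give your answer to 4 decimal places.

Prior: Beta(4, 7).
Data: 4 successes in 10 trials. The binomial likelihood contributes θ^4(1−θ)^6, so the posterior is Beta(4+4, 7+6) = Beta(8, 13).
For Beta(a, b) with a, b > 1 the mode is (a−1)/(a+b−2) = 7/19 ≈ 0.3684.

θ̂_MAP = 0.3684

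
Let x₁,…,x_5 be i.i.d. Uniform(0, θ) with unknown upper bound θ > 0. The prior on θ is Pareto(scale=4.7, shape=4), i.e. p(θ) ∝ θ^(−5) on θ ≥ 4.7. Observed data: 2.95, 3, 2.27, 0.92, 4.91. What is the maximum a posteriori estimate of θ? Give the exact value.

θ̂_MAP = 4.91

The Uniform(0, θ) likelihood is θ^(−n) for θ ≥ max(xᵢ), zero otherwise. Here max(xᵢ) = 4.91.
Posterior ∝ θ^(−5) · θ^(−5) = θ^(−10) on θ ≥ max(4.7, 4.91) = 4.91.
This density is strictly decreasing in θ, so the posterior mode lies at the lower boundary of the support.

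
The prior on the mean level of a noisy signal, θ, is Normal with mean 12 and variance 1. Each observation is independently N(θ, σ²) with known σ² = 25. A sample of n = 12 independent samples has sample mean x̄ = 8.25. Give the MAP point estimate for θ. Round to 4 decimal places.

n = 12, x̄ = 8.25.
For a Normal prior and Normal likelihood with known variance, the posterior is Normal; its mode equals its mean, the precision-weighted average.
Prior precision 1/σ₀² = 1/1 = 1; data precision n/σ² = 12/25 = 0.48.
θ̂ = (1·12 + 0.48·8.25) / (1 + 0.48) = 15.96/1.48 = 399/37 ≈ 10.7838.

θ̂_MAP = 10.7838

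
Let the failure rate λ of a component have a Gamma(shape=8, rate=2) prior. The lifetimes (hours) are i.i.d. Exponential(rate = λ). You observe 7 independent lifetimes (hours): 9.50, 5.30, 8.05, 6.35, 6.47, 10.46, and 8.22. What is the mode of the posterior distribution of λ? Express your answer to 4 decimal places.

The Exponential(rate=λ) likelihood is ∝ λ^n e^(−λΣtᵢ). Here n = 7 and Σtᵢ = 9.50 + 5.30 + 8.05 + 6.35 + 6.47 + 10.46 + 8.22 = 54.35.
Posterior ∝ λ^7e^(−2λ) · λ^7e^(−54.35λ) = λ^14e^(−56.35λ), i.e. Gamma(15, 56.35).
Mode = (a−1)/b = 14/56.35 ≈ 0.2484.

λ̂_MAP = 0.2484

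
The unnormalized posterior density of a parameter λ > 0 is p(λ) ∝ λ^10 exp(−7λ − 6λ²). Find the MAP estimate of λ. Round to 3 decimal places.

λ̂_MAP = 0.667

ℓ'(λ) = 10/λ − 7 − 12λ. Setting this to zero and multiplying by λ: 12λ² + 7λ − 10 = 0.
λ = (−7 + √(7² + 4·12·10)) / (2·12) = (−7 + √529) / 24 = (−7 + 23)/24 = 2/3.
ℓ''(λ) = −10/λ² − 12 < 0, confirming a maximum.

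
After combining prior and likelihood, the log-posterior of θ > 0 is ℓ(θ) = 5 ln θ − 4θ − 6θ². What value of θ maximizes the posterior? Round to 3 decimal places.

θ̂_MAP = 0.500

ℓ'(θ) = 5/θ − 4 − 12θ. Setting this to zero and multiplying by θ: 12θ² + 4θ − 5 = 0.
θ = (−4 + √(4² + 4·12·5)) / (2·12) = (−4 + √256) / 24 = (−4 + 16)/24 = 1/2.
ℓ''(θ) = −5/θ² − 12 < 0, confirming a maximum.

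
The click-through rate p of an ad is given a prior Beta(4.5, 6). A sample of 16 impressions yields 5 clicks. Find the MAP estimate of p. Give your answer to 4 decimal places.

Prior: Beta(4.5, 6).
Data: 5 successes in 16 trials. The binomial likelihood contributes p^5(1−p)^11, so the posterior is Beta(4.5+5, 6+11) = Beta(9.5, 17).
For Beta(a, b) with a, b > 1 the mode is (a−1)/(a+b−2) = 8.5/24.5 ≈ 0.3469.

p̂_MAP = 0.3469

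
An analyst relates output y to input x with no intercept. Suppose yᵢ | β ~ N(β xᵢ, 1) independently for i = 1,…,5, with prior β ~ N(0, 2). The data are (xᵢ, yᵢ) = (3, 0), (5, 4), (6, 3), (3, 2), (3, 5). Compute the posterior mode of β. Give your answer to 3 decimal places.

log p(β | y) = −Σ(yᵢ − βxᵢ)²/(2·1) − β²/(2·2) + const.
Setting the derivative to zero: Σxᵢ(yᵢ − βxᵢ)/1 − β/2 = 0, so β = Σxᵢyᵢ / (Σxᵢ² + σ²/τ²).
Σxᵢyᵢ = 3·0 + 5·4 + 6·3 + 3·2 + 3·5 = 59; Σxᵢ² = 88; σ²/τ² = 0.5.
β̂_MAP = 59 / (88 + 0.5) = 59/88.5 ≈ 0.667.

β̂_MAP = 0.667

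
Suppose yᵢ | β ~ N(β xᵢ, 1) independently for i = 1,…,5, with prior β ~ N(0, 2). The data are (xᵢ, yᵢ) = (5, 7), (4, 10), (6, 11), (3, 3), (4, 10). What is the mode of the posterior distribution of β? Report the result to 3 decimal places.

log p(β | y) = −Σ(yᵢ − βxᵢ)²/(2·1) − β²/(2·2) + const.
Setting the derivative to zero: Σxᵢ(yᵢ − βxᵢ)/1 − β/2 = 0, so β = Σxᵢyᵢ / (Σxᵢ² + σ²/τ²).
Σxᵢyᵢ = 5·7 + 4·10 + 6·11 + 3·3 + 4·10 = 190; Σxᵢ² = 102; σ²/τ² = 0.5.
β̂_MAP = 190 / (102 + 0.5) = 190/102.5 ≈ 1.854.

β̂_MAP = 1.854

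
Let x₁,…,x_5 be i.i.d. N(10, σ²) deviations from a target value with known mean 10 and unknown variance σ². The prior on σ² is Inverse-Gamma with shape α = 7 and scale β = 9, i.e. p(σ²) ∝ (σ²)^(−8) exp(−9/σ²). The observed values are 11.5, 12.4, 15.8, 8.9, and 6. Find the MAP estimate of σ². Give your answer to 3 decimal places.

Sum of squared deviations about the known mean: SS = (11.5−10)² + (12.4−10)² + (15.8−10)² + (8.9−10)² + (6−10)² = 58.86.
The Normal likelihood contributes (σ²)^(−n/2) exp(−SS/(2σ²)), so the posterior is Inverse-Gamma(α + n/2, β + SS/2) = Inverse-Gamma(9.5, 38.43).
The mode of Inverse-Gamma(a, b) is b/(a+1) = 38.43/10.5 ≈ 3.660.

σ̂²_MAP = 3.660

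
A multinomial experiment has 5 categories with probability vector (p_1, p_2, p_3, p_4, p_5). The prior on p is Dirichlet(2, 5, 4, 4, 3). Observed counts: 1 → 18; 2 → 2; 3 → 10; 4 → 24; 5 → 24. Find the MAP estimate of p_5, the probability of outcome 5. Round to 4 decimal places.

MAP estimate: 0.2857

The posterior is Dirichlet(αᵢ + nᵢ) = Dirichlet(20, 7, 14, 28, 27).
For a Dirichlet(a₁,…,a_K) with all aᵢ > 1, the mode has j-th component (aⱼ − 1)/(Σaᵢ − K).
Here Σaᵢ = 96 and K = 5, so p_5 = (27 − 1)/(96 − 5) = 26/91 ≈ 0.2857.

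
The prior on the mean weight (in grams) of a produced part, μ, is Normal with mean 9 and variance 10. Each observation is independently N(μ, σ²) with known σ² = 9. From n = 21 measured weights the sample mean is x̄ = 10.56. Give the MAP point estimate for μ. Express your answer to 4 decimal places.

μ̂_MAP = 10.4959

n = 21, x̄ = 10.56.
For a Normal prior and Normal likelihood with known variance, the posterior is Normal; its mode equals its mean, the precision-weighted average.
Prior precision 1/σ₀² = 1/10 = 0.1; data precision n/σ² = 21/9 = 7/3.
μ̂ = (0.1·9 + (7/3)·10.56) / (0.1 + 7/3) = 25.54/(73/30) = 3831/365 ≈ 10.4959.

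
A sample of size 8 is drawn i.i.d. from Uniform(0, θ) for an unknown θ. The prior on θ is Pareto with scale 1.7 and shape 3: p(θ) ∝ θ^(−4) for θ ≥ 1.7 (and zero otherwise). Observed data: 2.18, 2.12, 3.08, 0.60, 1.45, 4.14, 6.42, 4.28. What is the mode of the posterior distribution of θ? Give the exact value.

θ̂_MAP = 6.42

The Uniform(0, θ) likelihood is θ^(−n) for θ ≥ max(xᵢ), zero otherwise. Here max(xᵢ) = 6.42.
Posterior ∝ θ^(−4) · θ^(−8) = θ^(−12) on θ ≥ max(1.7, 6.42) = 6.42.
This density is strictly decreasing in θ, so the posterior mode lies at the lower boundary of the support.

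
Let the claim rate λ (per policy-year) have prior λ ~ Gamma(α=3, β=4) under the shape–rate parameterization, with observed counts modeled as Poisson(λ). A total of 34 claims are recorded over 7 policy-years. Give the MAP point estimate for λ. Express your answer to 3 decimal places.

λ̂_MAP = 3.273

Σxᵢ = 34, n = 7.
Posterior ∝ λ^2e^(−4λ) · λ^34e^(−7λ) = λ^36e^(−11λ), i.e. Gamma(shape=37, rate=11).
The mode of a Gamma(a, b) with a ≥ 1 (shape–rate) is (a−1)/b = 36/11 ≈ 3.273.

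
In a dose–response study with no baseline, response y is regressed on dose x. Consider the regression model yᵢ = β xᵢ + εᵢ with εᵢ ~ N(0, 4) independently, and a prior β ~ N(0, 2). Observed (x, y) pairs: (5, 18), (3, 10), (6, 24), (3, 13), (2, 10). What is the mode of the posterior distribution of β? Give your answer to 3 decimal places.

β̂_MAP = 3.800

log p(β | y) = −Σ(yᵢ − βxᵢ)²/(2·4) − β²/(2·2) + const.
Setting the derivative to zero: Σxᵢ(yᵢ − βxᵢ)/4 − β/2 = 0, so β = Σxᵢyᵢ / (Σxᵢ² + σ²/τ²).
Σxᵢyᵢ = 5·18 + 3·10 + 6·24 + 3·13 + 2·10 = 323; Σxᵢ² = 83; σ²/τ² = 2.
β̂_MAP = 323 / (83 + 2) = 323/85 ≈ 3.800.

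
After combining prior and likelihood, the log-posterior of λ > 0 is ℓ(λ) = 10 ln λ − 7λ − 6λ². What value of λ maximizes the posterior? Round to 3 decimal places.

λ̂_MAP = 0.667

ℓ'(λ) = 10/λ − 7 − 12λ. Setting this to zero and multiplying by λ: 12λ² + 7λ − 10 = 0.
λ = (−7 + √(7² + 4·12·10)) / (2·12) = (−7 + √529) / 24 = (−7 + 23)/24 = 2/3.
ℓ''(λ) = −10/λ² − 12 < 0, confirming a maximum.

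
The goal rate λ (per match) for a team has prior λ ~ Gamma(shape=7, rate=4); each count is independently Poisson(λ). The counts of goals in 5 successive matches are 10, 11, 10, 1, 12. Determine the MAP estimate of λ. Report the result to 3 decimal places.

λ̂_MAP = 5.556

Σxᵢ = 10+11+10+1+12 = 44, with n = 5.
Posterior ∝ λ^6e^(−4λ) · λ^44e^(−5λ) = λ^50e^(−9λ), i.e. Gamma(shape=51, rate=9).
The mode of a Gamma(a, b) with a ≥ 1 (shape–rate) is (a−1)/b = 50/9 ≈ 5.556.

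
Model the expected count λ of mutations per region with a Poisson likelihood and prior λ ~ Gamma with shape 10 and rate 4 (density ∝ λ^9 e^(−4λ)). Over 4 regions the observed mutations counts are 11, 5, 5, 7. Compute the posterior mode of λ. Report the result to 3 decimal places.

λ̂_MAP = 4.625

Σxᵢ = 11+5+5+7 = 28, with n = 4.
Posterior ∝ λ^9e^(−4λ) · λ^28e^(−4λ) = λ^37e^(−8λ), i.e. Gamma(shape=38, rate=8).
The mode of a Gamma(a, b) with a ≥ 1 (shape–rate) is (a−1)/b = 37/8 ≈ 4.625.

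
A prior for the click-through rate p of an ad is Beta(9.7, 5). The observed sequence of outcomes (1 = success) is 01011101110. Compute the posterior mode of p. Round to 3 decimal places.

p̂_MAP = 0.662

Prior: Beta(9.7, 5).
Data: 7 successes in 11 trials (from the sequence). The binomial likelihood contributes p^7(1−p)^4, so the posterior is Beta(9.7+7, 5+4) = Beta(16.7, 9).
For Beta(a, b) with a, b > 1 the mode is (a−1)/(a+b−2) = 15.7/23.7 ≈ 0.662.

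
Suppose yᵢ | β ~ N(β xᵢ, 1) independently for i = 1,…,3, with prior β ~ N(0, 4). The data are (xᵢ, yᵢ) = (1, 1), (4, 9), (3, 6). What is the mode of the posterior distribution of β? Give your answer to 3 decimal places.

β̂_MAP = 2.095

log p(β | y) = −Σ(yᵢ − βxᵢ)²/(2·1) − β²/(2·4) + const.
Setting the derivative to zero: Σxᵢ(yᵢ − βxᵢ)/1 − β/4 = 0, so β = Σxᵢyᵢ / (Σxᵢ² + σ²/τ²).
Σxᵢyᵢ = 1·1 + 4·9 + 3·6 = 55; Σxᵢ² = 26; σ²/τ² = 0.25.
β̂_MAP = 55 / (26 + 0.25) = 55/26.25 ≈ 2.095.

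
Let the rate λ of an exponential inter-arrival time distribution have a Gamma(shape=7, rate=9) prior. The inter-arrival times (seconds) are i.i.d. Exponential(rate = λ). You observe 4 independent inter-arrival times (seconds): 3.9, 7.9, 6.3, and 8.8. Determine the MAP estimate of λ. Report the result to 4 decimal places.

λ̂_MAP = 0.2786

The Exponential(rate=λ) likelihood is ∝ λ^n e^(−λΣtᵢ). Here n = 4 and Σtᵢ = 3.9 + 7.9 + 6.3 + 8.8 = 26.9.
Posterior ∝ λ^6e^(−9λ) · λ^4e^(−26.9λ) = λ^10e^(−35.9λ), i.e. Gamma(11, 35.9).
Mode = (a−1)/b = 10/35.9 ≈ 0.2786.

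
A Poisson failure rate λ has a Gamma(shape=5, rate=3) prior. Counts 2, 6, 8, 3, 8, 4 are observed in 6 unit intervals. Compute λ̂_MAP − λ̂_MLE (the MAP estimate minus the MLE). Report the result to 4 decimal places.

MAP − MLE = -1.2778

Σxᵢ = 31. Posterior is Gamma(36, 9); MAP = (36−1)/9 = 35/9 ≈ 3.88889.
MLE = x̄ = 31/6 ≈ 5.16667.
Difference = 35/9 − 31/6 = -23/18 ≈ -1.2778.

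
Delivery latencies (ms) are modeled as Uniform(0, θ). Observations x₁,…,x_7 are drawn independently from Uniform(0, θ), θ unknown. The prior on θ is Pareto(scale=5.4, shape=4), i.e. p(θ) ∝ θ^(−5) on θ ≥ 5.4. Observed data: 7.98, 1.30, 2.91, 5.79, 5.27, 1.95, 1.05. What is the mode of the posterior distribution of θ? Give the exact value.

θ̂_MAP = 7.98

The Uniform(0, θ) likelihood is θ^(−n) for θ ≥ max(xᵢ), zero otherwise. Here max(xᵢ) = 7.98.
Posterior ∝ θ^(−5) · θ^(−7) = θ^(−12) on θ ≥ max(5.4, 7.98) = 7.98.
This density is strictly decreasing in θ, so the posterior mode lies at the lower boundary of the support.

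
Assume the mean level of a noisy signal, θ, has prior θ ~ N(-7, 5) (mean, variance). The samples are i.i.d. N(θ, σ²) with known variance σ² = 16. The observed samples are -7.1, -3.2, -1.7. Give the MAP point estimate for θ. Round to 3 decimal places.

θ̂_MAP = -5.548

n = 3; x̄ = ((-7.1) + (-3.2) + (-1.7))/3 = -12/3 = -4.
For a Normal prior and Normal likelihood with known variance, the posterior is Normal; its mode equals its mean, the precision-weighted average.
Prior precision 1/σ₀² = 1/5 = 0.2; data precision n/σ² = 3/16 = 0.1875.
θ̂ = (0.2·(-7) + 0.1875·(-4)) / (0.2 + 0.1875) = (-2.15)/0.3875 = -172/31 ≈ -5.548.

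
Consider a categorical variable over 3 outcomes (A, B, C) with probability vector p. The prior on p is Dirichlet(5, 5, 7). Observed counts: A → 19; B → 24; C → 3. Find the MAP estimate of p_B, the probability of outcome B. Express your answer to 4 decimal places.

The posterior is Dirichlet(αᵢ + nᵢ) = Dirichlet(24, 29, 10).
For a Dirichlet(a₁,…,a_K) with all aᵢ > 1, the mode has j-th component (aⱼ − 1)/(Σaᵢ − K).
Here Σaᵢ = 63 and K = 3, so p_B = (29 − 1)/(63 − 3) = 28/60 ≈ 0.4667.

MAP estimate of p_B = 0.4667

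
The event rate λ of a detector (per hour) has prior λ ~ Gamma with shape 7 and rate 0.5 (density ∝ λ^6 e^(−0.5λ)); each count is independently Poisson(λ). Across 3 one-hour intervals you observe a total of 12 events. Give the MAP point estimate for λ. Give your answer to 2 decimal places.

λ̂_MAP = 5.14

Σxᵢ = 12, n = 3.
Posterior ∝ λ^6e^(−0.5λ) · λ^12e^(−3λ) = λ^18e^(−3.5λ), i.e. Gamma(shape=19, rate=3.5).
The mode of a Gamma(a, b) with a ≥ 1 (shape–rate) is (a−1)/b = 18/3.5 ≈ 5.14.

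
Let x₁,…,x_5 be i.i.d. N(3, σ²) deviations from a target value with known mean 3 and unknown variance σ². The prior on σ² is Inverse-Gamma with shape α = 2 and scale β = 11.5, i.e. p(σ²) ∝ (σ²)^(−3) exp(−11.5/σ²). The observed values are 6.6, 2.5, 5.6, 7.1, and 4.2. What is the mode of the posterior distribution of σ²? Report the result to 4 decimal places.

Sum of squared deviations about the known mean: SS = (6.6−3)² + (2.5−3)² + (5.6−3)² + (7.1−3)² + (4.2−3)² = 38.22.
The Normal likelihood contributes (σ²)^(−n/2) exp(−SS/(2σ²)), so the posterior is Inverse-Gamma(α + n/2, β + SS/2) = Inverse-Gamma(4.5, 30.61).
The mode of Inverse-Gamma(a, b) is b/(a+1) = 30.61/5.5 ≈ 5.5655.

σ̂²_MAP = 5.5655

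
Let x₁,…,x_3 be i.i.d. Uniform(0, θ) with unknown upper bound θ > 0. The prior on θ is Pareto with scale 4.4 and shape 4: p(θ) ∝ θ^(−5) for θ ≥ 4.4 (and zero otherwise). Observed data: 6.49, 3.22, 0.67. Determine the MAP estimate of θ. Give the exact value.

θ̂_MAP = 6.49

The Uniform(0, θ) likelihood is θ^(−n) for θ ≥ max(xᵢ), zero otherwise. Here max(xᵢ) = 6.49.
Posterior ∝ θ^(−5) · θ^(−3) = θ^(−8) on θ ≥ max(4.4, 6.49) = 6.49.
This density is strictly decreasing in θ, so the posterior mode lies at the lower boundary of the support.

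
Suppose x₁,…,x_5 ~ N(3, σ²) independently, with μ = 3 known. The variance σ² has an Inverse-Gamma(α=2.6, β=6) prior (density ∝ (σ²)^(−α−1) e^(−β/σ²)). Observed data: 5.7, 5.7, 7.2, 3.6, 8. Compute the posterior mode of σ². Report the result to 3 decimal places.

Sum of squared deviations about the known mean: SS = (5.7−3)² + (5.7−3)² + (7.2−3)² + (3.6−3)² + (8−3)² = 57.58.
The Normal likelihood contributes (σ²)^(−n/2) exp(−SS/(2σ²)), so the posterior is Inverse-Gamma(α + n/2, β + SS/2) = Inverse-Gamma(5.1, 34.79).
The mode of Inverse-Gamma(a, b) is b/(a+1) = 34.79/6.1 ≈ 5.703.

σ̂²_MAP = 5.703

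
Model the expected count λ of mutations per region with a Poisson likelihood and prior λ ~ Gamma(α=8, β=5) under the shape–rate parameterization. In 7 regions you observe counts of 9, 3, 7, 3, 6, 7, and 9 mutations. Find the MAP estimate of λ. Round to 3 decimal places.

λ̂_MAP = 4.250

Σxᵢ = 9+3+7+3+6+7+9 = 44, with n = 7.
Posterior ∝ λ^7e^(−5λ) · λ^44e^(−7λ) = λ^51e^(−12λ), i.e. Gamma(shape=52, rate=12).
The mode of a Gamma(a, b) with a ≥ 1 (shape–rate) is (a−1)/b = 51/12 ≈ 4.250.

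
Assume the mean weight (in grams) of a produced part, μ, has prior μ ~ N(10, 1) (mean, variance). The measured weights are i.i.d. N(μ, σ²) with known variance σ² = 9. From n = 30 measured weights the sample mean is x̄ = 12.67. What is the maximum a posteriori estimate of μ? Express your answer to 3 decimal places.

n = 30, x̄ = 12.67.
For a Normal prior and Normal likelihood with known variance, the posterior is Normal; its mode equals its mean, the precision-weighted average.
Prior precision 1/σ₀² = 1/1 = 1; data precision n/σ² = 30/9 = 10/3.
μ̂ = (1·10 + (10/3)·12.67) / (1 + 10/3) = (1567/30)/(13/3) = 1567/130 ≈ 12.054.

μ̂_MAP = 12.054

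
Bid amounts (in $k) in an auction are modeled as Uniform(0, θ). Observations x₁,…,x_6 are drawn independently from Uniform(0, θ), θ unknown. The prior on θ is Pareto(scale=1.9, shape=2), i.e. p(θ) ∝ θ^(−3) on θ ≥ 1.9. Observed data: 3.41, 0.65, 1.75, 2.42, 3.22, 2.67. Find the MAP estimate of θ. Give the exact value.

θ̂_MAP = 3.41

The Uniform(0, θ) likelihood is θ^(−n) for θ ≥ max(xᵢ), zero otherwise. Here max(xᵢ) = 3.41.
Posterior ∝ θ^(−3) · θ^(−6) = θ^(−9) on θ ≥ max(1.9, 3.41) = 3.41.
This density is strictly decreasing in θ, so the posterior mode lies at the lower boundary of the support.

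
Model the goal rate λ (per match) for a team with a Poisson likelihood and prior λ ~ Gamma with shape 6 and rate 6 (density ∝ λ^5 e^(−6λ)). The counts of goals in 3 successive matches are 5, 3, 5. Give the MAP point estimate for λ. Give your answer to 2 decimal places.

λ̂_MAP = 2.00

Σxᵢ = 5+3+5 = 13, with n = 3.
Posterior ∝ λ^5e^(−6λ) · λ^13e^(−3λ) = λ^18e^(−9λ), i.e. Gamma(shape=19, rate=9).
The mode of a Gamma(a, b) with a ≥ 1 (shape–rate) is (a−1)/b = 18/9 ≈ 2.00.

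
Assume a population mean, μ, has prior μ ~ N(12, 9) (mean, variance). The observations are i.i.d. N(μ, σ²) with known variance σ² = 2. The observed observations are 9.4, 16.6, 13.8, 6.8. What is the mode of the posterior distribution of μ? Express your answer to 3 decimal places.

n = 4; x̄ = (9.4 + 16.6 + 13.8 + 6.8)/4 = 46.6/4 = 11.65.
For a Normal prior and Normal likelihood with known variance, the posterior is Normal; its mode equals its mean, the precision-weighted average.
Prior precision 1/σ₀² = 1/9; data precision n/σ² = 4/2 = 2.
μ̂ = ((1/9)·12 + 2·11.65) / (1/9 + 2) = (739/30)/(19/9) = 2217/190 ≈ 11.668.

μ̂_MAP = 11.668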